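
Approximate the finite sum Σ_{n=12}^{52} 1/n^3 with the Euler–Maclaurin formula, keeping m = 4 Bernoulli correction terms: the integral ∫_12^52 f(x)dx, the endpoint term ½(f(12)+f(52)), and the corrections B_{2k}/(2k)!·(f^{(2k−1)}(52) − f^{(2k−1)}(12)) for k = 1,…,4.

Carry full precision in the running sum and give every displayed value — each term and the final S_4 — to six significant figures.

S_4 ≈ 0.00359221

The integral term ∫_12^52 1/x^3 dx = 0.00328731.
Boundary: ½(f(12) + f(52)) = ½(0.000578704 + 7.11197e-06) = 0.000292908.
So far: 0.00358022.
k=1: B_{2}/(2)! × [f^{(1)}(52) − f^{(1)}(12)] = 1/12 × (-4.10306e-07 − (-0.000144676)) = 1.20221e-05.
After k=1: 0.00359224.
k=2: B_{4}/(4)! × [f^{(3)}(52) − f^{(3)}(12)] = −1/720 × (-3.03481e-09 − (-2.00939e-05)) = -2.79039e-08.
After k=2: 0.00359221.
k=3: B_{6}/(6)! × [f^{(5)}(52) − f^{(5)}(12)] = 1/30240 × (-4.71383e-11 − (-5.86071e-06)) = 1.93805e-10.
After k=3: 0.00359221.
k=4: B_{8}/(8)! × [f^{(7)}(52) − f^{(7)}(12)] = −1/1209600 × (-1.25516e-12 − (-2.93036e-06)) = -2.42258e-12.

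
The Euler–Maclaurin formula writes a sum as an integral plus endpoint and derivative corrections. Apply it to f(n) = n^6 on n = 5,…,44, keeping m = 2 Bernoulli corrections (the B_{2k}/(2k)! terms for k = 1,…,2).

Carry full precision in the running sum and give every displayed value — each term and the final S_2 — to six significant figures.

S_2 ≈ 4.93217e+10

Integral: ∫_5^44 x^6 dx = 4.56111e+10.
Endpoint term: (f(5) + f(44))/2 = (15625.0 + 7.25631e+09)/2 = 3.62816e+09.
Running total after boundary: 4.92393e+10.
Correction k=1: B_{2}/2! · (f^{(1)}(44) − f^{(1)}(5)) = 1/12 · (9.89497e+08 − 18750.0) = 8.24565e+07.
Running total after k=1: 4.93217e+10.
Correction k=2: B_{4}/4! · (f^{(3)}(44) − f^{(3)}(5)) = −1/720 · (1.02221e+07 − 15000.0) = -14176.5.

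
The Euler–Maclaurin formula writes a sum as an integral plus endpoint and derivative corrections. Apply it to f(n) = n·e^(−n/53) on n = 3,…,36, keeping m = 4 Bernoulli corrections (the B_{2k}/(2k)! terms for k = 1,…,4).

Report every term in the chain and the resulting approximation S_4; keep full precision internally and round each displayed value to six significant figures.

S_4 ≈ 423.632

Integral: ∫_3^36 x·e^(−x/53) dx = 413.150.
½[f(3) + f(36)] = ½[2.83491 + 18.2520] = 10.5434.
Running total after boundary: 423.693.
k=1: B_{2}/(2)! × [f^{(1)}(36) − f^{(1)}(3)] = 1/12 × (0.162622 − 0.891480) = -0.0607381.
Partial sum through k=1: 423.632.
k=2: B_{4}/(4)! × [f^{(3)}(36) − f^{(3)}(3)] = −1/720 × (0.000418876 − 0.000990180) = 7.93479e-07.
Partial sum through k=2: 423.632.
k=3: B_{6}/(6)! × [f^{(5)}(36) − f^{(5)}(3)] = 1/30240 × (2.77628e-07 − 5.92024e-07) = -1.03967e-11.
Partial sum through k=3: 423.632.
k=4: B_{8}/(8)! × [f^{(7)}(36) − f^{(7)}(3)] = −1/1209600 × (1.44584e-10 − 2.96029e-10) = 1.25202e-16.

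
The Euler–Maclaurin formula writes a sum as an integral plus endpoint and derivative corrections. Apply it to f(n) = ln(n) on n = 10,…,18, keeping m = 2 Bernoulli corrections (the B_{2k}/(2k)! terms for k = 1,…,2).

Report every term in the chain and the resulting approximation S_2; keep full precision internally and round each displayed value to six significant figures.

S_2 ≈ 23.5936

Integral: ∫_10^18 ln(x) dx = 21.0008.
Endpoint term: (f(10) + f(18))/2 = (2.30259 + 2.89037)/2 = 2.59648.
Running total after boundary: 23.5973.
k=1: B_{2}/(2)! × [f^{(1)}(18) − f^{(1)}(10)] = 1/12 × (0.0555556 − 0.100000) = -0.00370370.
Running total after k=1: 23.5936.
k=2: B_{4}/(4)! × [f^{(3)}(18) − f^{(3)}(10)] = −1/720 × (0.000342936 − 0.00200000) = 2.30148e-06.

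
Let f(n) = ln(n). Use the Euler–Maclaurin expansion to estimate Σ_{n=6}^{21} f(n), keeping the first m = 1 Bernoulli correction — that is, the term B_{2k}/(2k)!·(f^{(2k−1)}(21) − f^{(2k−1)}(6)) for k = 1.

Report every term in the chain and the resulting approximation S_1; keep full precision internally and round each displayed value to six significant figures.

S_1 ≈ 40.5926

The integral term ∫_6^21 ln(x) dx = 38.1844.
Boundary: ½(f(6) + f(21)) = ½(1.79176 + 3.04452) = 2.41814.
Integral + boundary = 40.6026.
k=1: B_{2}/(2)! × [f^{(1)}(21) − f^{(1)}(6)] = 1/12 × (0.0476190 − 0.166667) = -0.00992063.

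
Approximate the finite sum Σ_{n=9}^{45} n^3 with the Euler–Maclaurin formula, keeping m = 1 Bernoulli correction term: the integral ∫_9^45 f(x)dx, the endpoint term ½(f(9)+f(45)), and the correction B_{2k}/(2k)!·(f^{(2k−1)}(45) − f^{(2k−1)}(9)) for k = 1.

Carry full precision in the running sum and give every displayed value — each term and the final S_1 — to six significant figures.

∫_9^45 x^3 dx evaluates to 1.02352e+06.
Boundary: ½(f(9) + f(45)) = ½(729.000 + 91125.0) = 45927.0.
So far: 1.06944e+06.
k=1: B_{2}/(2)! × [f^{(1)}(45) − f^{(1)}(9)] = 1/12 × (6075.00 − 243.000) = 486.000.

S_1 ≈ 1.06993e+06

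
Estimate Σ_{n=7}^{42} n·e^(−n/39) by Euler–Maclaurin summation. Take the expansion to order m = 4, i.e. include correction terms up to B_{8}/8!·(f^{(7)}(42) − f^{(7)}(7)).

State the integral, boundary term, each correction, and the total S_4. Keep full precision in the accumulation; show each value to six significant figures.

S_4 ≈ 433.174

The integral term ∫_7^42 x·e^(−x/39) dx = 423.155.
Endpoint term: (f(7) + f(42))/2 = (5.84989 + 14.3070)/2 = 10.0784.
Integral + boundary = 433.234.
k=1: B_{2}/(2)! × [f^{(1)}(42) − f^{(1)}(7)] = 1/12 × (-0.0262032 − 0.685701) = -0.0593254.
After k=1: 433.174.
k=2: B_{4}/(4)! × [f^{(3)}(42) − f^{(3)}(7)] = −1/720 × (0.000430691 − 0.00154970) = 1.55418e-06.
After k=2: 433.174.
k=3: B_{6}/(6)! × [f^{(5)}(42) − f^{(5)}(7)] = 1/30240 × (5.77652e-07 − 1.74134e-06) = -3.84819e-11.
After k=3: 433.174.
k=4: B_{8}/(8)! × [f^{(7)}(42) − f^{(7)}(7)] = −1/1209600 × (5.73400e-10 − 1.61987e-09) = 8.65134e-16.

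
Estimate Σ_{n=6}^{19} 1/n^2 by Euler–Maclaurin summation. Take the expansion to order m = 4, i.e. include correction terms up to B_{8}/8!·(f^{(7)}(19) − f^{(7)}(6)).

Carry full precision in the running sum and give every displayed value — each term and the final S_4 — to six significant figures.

∫_6^19 1/x^2 dx evaluates to 0.114035.
Boundary: ½(f(6) + f(19)) = ½(0.0277778 + 0.00277008) = 0.0152739.
Running total after boundary: 0.129309.
k=1: B_{2}/(2)! × [f^{(1)}(19) − f^{(1)}(6)] = 1/12 × (-0.000291588 − (-0.00925926)) = 0.000747306.
Running total after k=1: 0.130056.
k=2: B_{4}/(4)! × [f^{(3)}(19) − f^{(3)}(6)] = −1/720 × (-9.69267e-06 − (-0.00308642)) = -4.27323e-06.
Running total after k=2: 0.130052.
k=3: B_{6}/(6)! × [f^{(5)}(19) − f^{(5)}(6)] = 1/30240 × (-8.05485e-07 − (-0.00257202)) = 8.50268e-08.
Running total after k=3: 0.130052.
k=4: B_{8}/(8)! × [f^{(7)}(19) − f^{(7)}(6)] = −1/1209600 × (-1.24951e-07 − (-0.00400091)) = -3.30753e-09.

S_4 ≈ 0.130052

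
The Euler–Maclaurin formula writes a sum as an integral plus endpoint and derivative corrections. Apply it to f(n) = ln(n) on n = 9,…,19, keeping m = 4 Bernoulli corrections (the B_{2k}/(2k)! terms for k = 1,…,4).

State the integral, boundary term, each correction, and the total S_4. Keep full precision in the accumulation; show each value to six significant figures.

∫_9^19 ln(x) dx evaluates to 26.1693.
Boundary: ½(f(9) + f(19)) = ½(2.19722 + 2.94444) = 2.57083.
So far: 28.7402.
k=1: B_{2}/(2)! × [f^{(1)}(19) − f^{(1)}(9)] = 1/12 × (0.0526316 − 0.111111) = -0.00487329.
Partial sum through k=1: 28.7353.
k=2: B_{4}/(4)! × [f^{(3)}(19) − f^{(3)}(9)] = −1/720 × (0.000291588 − 0.00274348) = 3.40541e-06.
Partial sum through k=2: 28.7353.
k=3: B_{6}/(6)! × [f^{(5)}(19) − f^{(5)}(9)] = 1/30240 × (9.69267e-06 − 0.000406442) = -1.31200e-08.
Partial sum through k=3: 28.7353.
k=4: B_{8}/(8)! × [f^{(7)}(19) − f^{(7)}(9)] = −1/1209600 × (8.05485e-07 − 0.000150534) = 1.23784e-10.

S_4 ≈ 28.7353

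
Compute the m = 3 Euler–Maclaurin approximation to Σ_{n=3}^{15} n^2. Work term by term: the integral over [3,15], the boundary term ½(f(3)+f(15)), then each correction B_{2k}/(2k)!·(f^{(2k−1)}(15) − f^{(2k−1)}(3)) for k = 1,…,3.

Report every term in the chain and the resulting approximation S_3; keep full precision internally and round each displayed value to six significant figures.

S_3 ≈ 1235.00

Integral: ∫_3^15 x^2 dx = 1116.00.
½[f(3) + f(15)] = ½[9.00000 + 225.000] = 117.000.
So far: 1233.00.
Correction k=1: B_{2}/2! · (f^{(1)}(15) − f^{(1)}(3)) = 1/12 · (30.0000 − 6.00000) = 2.00000.
After k=1: 1235.00.
Correction k=2: B_{4}/4! · (f^{(3)}(15) − f^{(3)}(3)) = −1/720 · (0.00000 − 0.00000) = 0.00000.
After k=2: 1235.00.
Correction k=3: B_{6}/6! · (f^{(5)}(15) − f^{(5)}(3)) = 1/30240 · (0.00000 − 0.00000) = 0.00000.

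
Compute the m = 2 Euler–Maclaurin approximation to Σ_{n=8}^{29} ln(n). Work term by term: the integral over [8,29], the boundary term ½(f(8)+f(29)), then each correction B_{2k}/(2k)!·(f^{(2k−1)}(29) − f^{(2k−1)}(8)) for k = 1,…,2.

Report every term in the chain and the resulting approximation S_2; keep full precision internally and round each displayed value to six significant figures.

S_2 ≈ 62.7319

Integral: ∫_8^29 ln(x) dx = 60.0160.
½[f(8) + f(29)] = ½[2.07944 + 3.36730] = 2.72337.
So far: 62.7394.
Order-1 term: 1/12 · (0.0344828 − 0.125000) = -0.00754310.
Running total after k=1: 62.7319.
Order-2 term: −1/720 · (8.20042e-05 − 0.00390625) = 5.31145e-06.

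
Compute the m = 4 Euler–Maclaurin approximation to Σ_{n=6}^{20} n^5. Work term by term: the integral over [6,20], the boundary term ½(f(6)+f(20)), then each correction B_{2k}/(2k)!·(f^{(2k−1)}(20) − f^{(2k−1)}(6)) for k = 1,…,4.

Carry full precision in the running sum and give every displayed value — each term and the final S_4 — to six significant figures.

The integral term ∫_6^20 x^5 dx = 1.06589e+07.
½[f(6) + f(20)] = ½[7776.00 + 3.20000e+06] = 1.60389e+06.
Running total after boundary: 1.22628e+07.
Order-1 term: 1/12 · (800000 − 6480.00) = 66126.7.
Partial sum through k=1: 1.23289e+07.
Order-2 term: −1/720 · (24000.0 − 2160.00) = -30.3333.
Partial sum through k=2: 1.23289e+07.
Order-3 term: 1/30240 · (120.000 − 120.000) = 0.00000.
Partial sum through k=3: 1.23289e+07.
Order-4 term: −1/1209600 · (0.00000 − 0.00000) = 0.00000.

S_4 ≈ 1.23289e+07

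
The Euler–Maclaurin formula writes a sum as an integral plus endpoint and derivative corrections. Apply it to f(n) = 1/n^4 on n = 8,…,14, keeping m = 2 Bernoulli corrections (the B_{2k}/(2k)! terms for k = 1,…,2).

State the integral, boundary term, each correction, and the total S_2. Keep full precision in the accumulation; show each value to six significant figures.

S_2 ≈ 0.000674125

The integral term ∫_8^14 1/x^4 dx = 0.000529565.
Boundary: ½(f(8) + f(14)) = ½(0.000244141 + 2.60308e-05) = 0.000135086.
So far: 0.000664650.
Order-1 term: 1/12 · (-7.43738e-06 − (-0.000122070)) = 9.55274e-06.
Running total after k=1: 0.000674203.
Order-2 term: −1/720 · (-1.13837e-06 − (-5.72205e-05)) = -7.78918e-08.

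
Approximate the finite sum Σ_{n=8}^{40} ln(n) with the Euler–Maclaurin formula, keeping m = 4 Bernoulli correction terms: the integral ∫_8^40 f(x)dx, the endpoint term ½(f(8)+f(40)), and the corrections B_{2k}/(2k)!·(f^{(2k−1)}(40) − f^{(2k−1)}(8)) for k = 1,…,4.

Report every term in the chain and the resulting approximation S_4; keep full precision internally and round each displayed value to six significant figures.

S_4 ≈ 101.795

Integral: ∫_8^40 ln(x) dx = 98.9196.
½[f(8) + f(40)] = ½[2.07944 + 3.68888] = 2.88416.
Integral + boundary = 101.804.
Correction k=1: B_{2}/2! · (f^{(1)}(40) − f^{(1)}(8)) = 1/12 · (0.0250000 − 0.125000) = -0.00833333.
Partial sum through k=1: 101.795.
Correction k=2: B_{4}/4! · (f^{(3)}(40) − f^{(3)}(8)) = −1/720 · (3.12500e-05 − 0.00390625) = 5.38194e-06.
Partial sum through k=2: 101.795.
Correction k=3: B_{6}/6! · (f^{(5)}(40) − f^{(5)}(8)) = 1/30240 · (2.34375e-07 − 0.000732422) = -2.42125e-08.
Partial sum through k=3: 101.795.
Correction k=4: B_{8}/8! · (f^{(7)}(40) − f^{(7)}(8)) = −1/1209600 · (4.39453e-09 − 0.000343323) = 2.83828e-10.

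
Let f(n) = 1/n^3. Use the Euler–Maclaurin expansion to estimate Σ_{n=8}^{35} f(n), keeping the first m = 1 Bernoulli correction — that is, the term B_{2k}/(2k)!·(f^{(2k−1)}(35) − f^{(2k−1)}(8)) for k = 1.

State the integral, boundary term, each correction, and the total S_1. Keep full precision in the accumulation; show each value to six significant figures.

Integral: ∫_8^35 1/x^3 dx = 0.00740434.
Endpoint term: (f(8) + f(35))/2 = (0.00195312 + 2.33236e-05)/2 = 0.000988224.
Running total after boundary: 0.00839256.
Correction k=1: B_{2}/2! · (f^{(1)}(35) − f^{(1)}(8)) = 1/12 · (-1.99917e-06 − (-0.000732422)) = 6.08686e-05.

S_1 ≈ 0.00845343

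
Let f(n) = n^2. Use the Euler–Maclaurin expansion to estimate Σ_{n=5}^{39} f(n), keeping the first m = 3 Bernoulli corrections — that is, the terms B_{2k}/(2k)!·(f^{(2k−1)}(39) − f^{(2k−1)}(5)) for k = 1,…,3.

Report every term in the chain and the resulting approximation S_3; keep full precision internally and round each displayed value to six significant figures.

S_3 ≈ 20510.0

The integral term ∫_5^39 x^2 dx = 19731.3.
½[f(5) + f(39)] = ½[25.0000 + 1521.00] = 773.000.
Running total after boundary: 20504.3.
Order-1 term: 1/12 · (78.0000 − 10.0000) = 5.66667.
After k=1: 20510.0.
Order-2 term: −1/720 · (0.00000 − 0.00000) = 0.00000.
After k=2: 20510.0.
Order-3 term: 1/30240 · (0.00000 − 0.00000) = 0.00000.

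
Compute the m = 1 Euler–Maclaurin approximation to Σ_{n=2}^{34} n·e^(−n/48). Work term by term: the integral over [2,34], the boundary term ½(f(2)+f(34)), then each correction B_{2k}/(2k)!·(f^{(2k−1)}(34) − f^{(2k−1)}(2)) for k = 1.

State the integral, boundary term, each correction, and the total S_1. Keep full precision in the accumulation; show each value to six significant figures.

The integral term ∫_2^34 x·e^(−x/48) dx = 363.715.
Boundary: ½(f(2) + f(34)) = ½(1.91838 + 16.7438) = 9.33108.
So far: 373.046.
Correction k=1: B_{2}/2! · (f^{(1)}(34) − f^{(1)}(2)) = 1/12 · (0.143635 − 0.919223) = -0.0646323.

S_1 ≈ 372.982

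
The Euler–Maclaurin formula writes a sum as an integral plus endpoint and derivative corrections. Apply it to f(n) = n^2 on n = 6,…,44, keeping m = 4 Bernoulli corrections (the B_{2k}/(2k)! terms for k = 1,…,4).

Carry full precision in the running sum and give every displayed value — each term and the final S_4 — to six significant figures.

S_4 ≈ 29315.0

Integral: ∫_6^44 x^2 dx = 28322.7.
Endpoint term: (f(6) + f(44))/2 = (36.0000 + 1936.00)/2 = 986.000.
So far: 29308.7.
k=1: B_{2}/(2)! × [f^{(1)}(44) − f^{(1)}(6)] = 1/12 × (88.0000 − 12.0000) = 6.33333.
After k=1: 29315.0.
k=2: B_{4}/(4)! × [f^{(3)}(44) − f^{(3)}(6)] = −1/720 × (0.00000 − 0.00000) = 0.00000.
After k=2: 29315.0.
k=3: B_{6}/(6)! × [f^{(5)}(44) − f^{(5)}(6)] = 1/30240 × (0.00000 − 0.00000) = 0.00000.
After k=3: 29315.0.
k=4: B_{8}/(8)! × [f^{(7)}(44) − f^{(7)}(6)] = −1/1209600 × (0.00000 − 0.00000) = 0.00000.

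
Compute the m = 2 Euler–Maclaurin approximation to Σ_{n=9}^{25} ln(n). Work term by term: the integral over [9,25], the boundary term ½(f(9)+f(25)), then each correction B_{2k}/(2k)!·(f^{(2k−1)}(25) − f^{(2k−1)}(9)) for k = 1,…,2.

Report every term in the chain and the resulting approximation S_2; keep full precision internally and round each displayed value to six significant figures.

S_2 ≈ 47.3990

Integral: ∫_9^25 ln(x) dx = 44.6969.
Boundary: ½(f(9) + f(25)) = ½(2.19722 + 3.21888) = 2.70805.
So far: 47.4049.
k=1: B_{2}/(2)! × [f^{(1)}(25) − f^{(1)}(9)] = 1/12 × (0.0400000 − 0.111111) = -0.00592593.
Partial sum through k=1: 47.3990.
k=2: B_{4}/(4)! × [f^{(3)}(25) − f^{(3)}(9)] = −1/720 × (0.000128000 − 0.00274348) = 3.63262e-06.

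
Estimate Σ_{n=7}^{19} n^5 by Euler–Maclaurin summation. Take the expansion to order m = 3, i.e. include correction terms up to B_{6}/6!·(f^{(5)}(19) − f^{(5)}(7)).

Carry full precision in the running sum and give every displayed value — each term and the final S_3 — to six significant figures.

The integral term ∫_7^19 x^5 dx = 7.82137e+06.
Endpoint term: (f(7) + f(19))/2 = (16807.0 + 2.47610e+06)/2 = 1.24645e+06.
Running total after boundary: 9.06782e+06.
Correction k=1: B_{2}/2! · (f^{(1)}(19) − f^{(1)}(7)) = 1/12 · (651605 − 12005.0) = 53300.0.
Partial sum through k=1: 9.12112e+06.
Correction k=2: B_{4}/4! · (f^{(3)}(19) − f^{(3)}(7)) = −1/720 · (21660.0 − 2940.00) = -26.0000.
Partial sum through k=2: 9.12110e+06.
Correction k=3: B_{6}/6! · (f^{(5)}(19) − f^{(5)}(7)) = 1/30240 · (120.000 − 120.000) = 0.00000.

S_3 ≈ 9.12110e+06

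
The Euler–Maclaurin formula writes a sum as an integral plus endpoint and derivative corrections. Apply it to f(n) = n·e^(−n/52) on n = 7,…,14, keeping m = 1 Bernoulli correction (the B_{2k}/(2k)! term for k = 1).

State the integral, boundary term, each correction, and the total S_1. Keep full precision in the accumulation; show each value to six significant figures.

S_1 ≈ 68.0475

Integral: ∫_7^14 x·e^(−x/52) dx = 59.6571.
Endpoint term: (f(7) + f(14))/2 = (6.11836 + 10.6955)/2 = 8.40695.
Integral + boundary = 68.0640.
Correction k=1: B_{2}/2! · (f^{(1)}(14) − f^{(1)}(7)) = 1/12 · (0.558284 − 0.756391) = -0.0165090.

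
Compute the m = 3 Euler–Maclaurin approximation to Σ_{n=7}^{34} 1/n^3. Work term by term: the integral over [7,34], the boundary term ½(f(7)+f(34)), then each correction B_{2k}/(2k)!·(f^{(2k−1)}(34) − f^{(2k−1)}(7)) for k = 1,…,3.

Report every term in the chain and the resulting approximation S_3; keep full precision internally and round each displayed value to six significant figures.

S_3 ≈ 0.0113452

The integral term ∫_7^34 1/x^3 dx = 0.00977156.
½[f(7) + f(34)] = ½[0.00291545 + 2.54427e-05] = 0.00147045.
So far: 0.0112420.
Order-1 term: 1/12 · (-2.24494e-06 − (-0.00124948)) = 0.000103936.
Partial sum through k=1: 0.0113459.
Order-2 term: −1/720 · (-3.88399e-08 − (-0.000509992)) = -7.08268e-07.
Partial sum through k=2: 0.0113452.
Order-3 term: 1/30240 · (-1.41114e-09 − (-0.000437136)) = 1.44555e-08.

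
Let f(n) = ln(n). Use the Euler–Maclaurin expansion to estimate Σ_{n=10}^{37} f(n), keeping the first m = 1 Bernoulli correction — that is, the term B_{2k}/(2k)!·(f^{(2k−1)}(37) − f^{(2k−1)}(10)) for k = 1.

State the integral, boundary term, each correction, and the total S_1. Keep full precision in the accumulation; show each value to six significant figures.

∫_10^37 ln(x) dx evaluates to 83.5781.
Endpoint term: (f(10) + f(37))/2 = (2.30259 + 3.61092)/2 = 2.95675.
Running total after boundary: 86.5349.
Order-1 term: 1/12 · (0.0270270 − 0.100000) = -0.00608108.

S_1 ≈ 86.5288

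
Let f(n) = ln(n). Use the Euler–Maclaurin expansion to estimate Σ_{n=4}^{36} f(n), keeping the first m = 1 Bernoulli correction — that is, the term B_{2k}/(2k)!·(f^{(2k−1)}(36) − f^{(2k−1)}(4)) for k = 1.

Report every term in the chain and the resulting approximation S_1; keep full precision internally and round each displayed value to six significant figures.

S_1 ≈ 93.9279

∫_4^36 ln(x) dx evaluates to 91.4615.
Boundary: ½(f(4) + f(36)) = ½(1.38629 + 3.58352) = 2.48491.
Integral + boundary = 93.9464.
Correction k=1: B_{2}/2! · (f^{(1)}(36) − f^{(1)}(4)) = 1/12 · (0.0277778 − 0.250000) = -0.0185185.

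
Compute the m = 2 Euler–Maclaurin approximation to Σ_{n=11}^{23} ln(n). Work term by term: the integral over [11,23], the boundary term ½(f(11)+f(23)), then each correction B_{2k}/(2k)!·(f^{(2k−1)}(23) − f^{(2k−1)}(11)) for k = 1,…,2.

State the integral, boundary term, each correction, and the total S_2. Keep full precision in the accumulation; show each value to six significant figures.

S_2 ≈ 36.5023

∫_11^23 ln(x) dx evaluates to 33.7395.
Boundary: ½(f(11) + f(23)) = ½(2.39790 + 3.13549) = 2.76669.
Running total after boundary: 36.5062.
Correction k=1: B_{2}/2! · (f^{(1)}(23) − f^{(1)}(11)) = 1/12 · (0.0434783 − 0.0909091) = -0.00395257.
Running total after k=1: 36.5023.
Correction k=2: B_{4}/4! · (f^{(3)}(23) − f^{(3)}(11)) = −1/720 · (0.000164379 − 0.00150263) = 1.85868e-06.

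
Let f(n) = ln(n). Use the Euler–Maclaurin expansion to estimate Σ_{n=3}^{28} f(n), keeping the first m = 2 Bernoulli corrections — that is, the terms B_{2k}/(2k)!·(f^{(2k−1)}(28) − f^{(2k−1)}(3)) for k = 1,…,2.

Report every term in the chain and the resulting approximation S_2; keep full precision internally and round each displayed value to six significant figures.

Integral: ∫_3^28 ln(x) dx = 65.0059.
Boundary: ½(f(3) + f(28)) = ½(1.09861 + 3.33220) = 2.21541.
Running total after boundary: 67.2213.
Order-1 term: 1/12 · (0.0357143 − 0.333333) = -0.0248016.
Running total after k=1: 67.1965.
Order-2 term: −1/720 · (9.11079e-05 − 0.0740741) = 0.000102754.

S_2 ≈ 67.1966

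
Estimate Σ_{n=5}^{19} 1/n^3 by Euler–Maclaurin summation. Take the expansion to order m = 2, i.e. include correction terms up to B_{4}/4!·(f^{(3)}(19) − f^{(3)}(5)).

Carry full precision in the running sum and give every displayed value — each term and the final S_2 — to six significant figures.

∫_5^19 1/x^3 dx evaluates to 0.0186150.
Endpoint term: (f(5) + f(19))/2 = (0.00800000 + 0.000145794)/2 = 0.00407290.
Integral + boundary = 0.0226879.
k=1: B_{2}/(2)! × [f^{(1)}(19) − f^{(1)}(5)] = 1/12 × (-2.30201e-05 − (-0.00480000)) = 0.000398082.
Partial sum through k=1: 0.0230859.
k=2: B_{4}/(4)! × [f^{(3)}(19) − f^{(3)}(5)] = −1/720 × (-1.27535e-06 − (-0.00384000)) = -5.33156e-06.

S_2 ≈ 0.0230806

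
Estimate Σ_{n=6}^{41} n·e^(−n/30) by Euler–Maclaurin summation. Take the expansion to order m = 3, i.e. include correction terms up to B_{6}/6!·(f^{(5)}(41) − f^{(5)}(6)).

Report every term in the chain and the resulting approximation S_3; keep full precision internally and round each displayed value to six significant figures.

The integral term ∫_6^41 x·e^(−x/30) dx = 341.174.
½[f(6) + f(41)] = ½[4.91238 + 10.4532] = 7.68278.
Running total after boundary: 348.857.
Order-1 term: 1/12 · (-0.0934836 − 0.654985) = -0.0623724.
After k=1: 348.795.
Order-2 term: −1/720 · (0.000462697 − 0.00254716) = 2.89509e-06.
After k=2: 348.795.
Order-3 term: 1/30240 · (1.14363e-06 − 4.85174e-06) = -1.22623e-10.

S_3 ≈ 348.795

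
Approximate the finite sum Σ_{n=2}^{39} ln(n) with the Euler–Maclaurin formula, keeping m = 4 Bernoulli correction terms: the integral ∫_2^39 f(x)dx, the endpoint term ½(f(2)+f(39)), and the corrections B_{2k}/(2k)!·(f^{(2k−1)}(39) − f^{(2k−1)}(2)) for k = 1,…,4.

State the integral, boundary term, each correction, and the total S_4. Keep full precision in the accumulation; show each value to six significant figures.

The integral term ∫_2^39 ln(x) dx = 104.493.
½[f(2) + f(39)] = ½[0.693147 + 3.66356] = 2.17835.
So far: 106.671.
k=1: B_{2}/(2)! × [f^{(1)}(39) − f^{(1)}(2)] = 1/12 × (0.0256410 − 0.500000) = -0.0395299.
Running total after k=1: 106.631.
k=2: B_{4}/(4)! × [f^{(3)}(39) − f^{(3)}(2)] = −1/720 × (3.37160e-05 − 0.250000) = 0.000347175.
Running total after k=2: 106.632.
k=3: B_{6}/(6)! × [f^{(5)}(39) − f^{(5)}(2)] = 1/30240 × (2.66004e-07 − 0.750000) = -2.48016e-05.
Running total after k=3: 106.632.
k=4: B_{8}/(8)! × [f^{(7)}(39) − f^{(7)}(2)] = −1/1209600 × (5.24663e-09 − 5.62500) = 4.65030e-06.

S_4 ≈ 106.632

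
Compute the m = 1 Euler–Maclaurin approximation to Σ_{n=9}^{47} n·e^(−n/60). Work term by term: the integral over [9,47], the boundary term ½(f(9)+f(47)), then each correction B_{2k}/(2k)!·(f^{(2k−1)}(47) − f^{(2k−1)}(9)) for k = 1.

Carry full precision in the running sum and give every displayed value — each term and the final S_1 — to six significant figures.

Integral: ∫_9^47 x·e^(−x/60) dx = 630.158.
½[f(9) + f(47)] = ½[7.74637 + 21.4734] = 14.6099.
So far: 644.768.
Correction k=1: B_{2}/2! · (f^{(1)}(47) − f^{(1)}(9)) = 1/12 · (0.0989908 − 0.731602) = -0.0527176.

S_1 ≈ 644.715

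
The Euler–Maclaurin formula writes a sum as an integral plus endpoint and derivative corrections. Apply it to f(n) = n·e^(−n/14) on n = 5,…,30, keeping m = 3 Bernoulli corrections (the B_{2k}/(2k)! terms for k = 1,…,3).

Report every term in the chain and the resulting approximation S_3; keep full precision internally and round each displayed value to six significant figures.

S_3 ≈ 117.305

∫_5^30 x·e^(−x/14) dx evaluates to 113.844.
Endpoint term: (f(5) + f(30))/2 = (3.49836 + 3.51957)/2 = 3.50897.
Running total after boundary: 117.353.
k=1: B_{2}/(2)! × [f^{(1)}(30) − f^{(1)}(5)] = 1/12 × (-0.134079 − 0.449789) = -0.0486557.
Partial sum through k=1: 117.305.
k=2: B_{4}/(4)! × [f^{(3)}(30) − f^{(3)}(5)] = −1/720 × (0.000513058 − 0.00943436) = 1.23907e-05.
Partial sum through k=2: 117.305.
k=3: B_{6}/(6)! × [f^{(5)}(30) − f^{(5)}(5)] = 1/30240 × (8.72547e-06 − 8.45606e-05) = -2.50778e-09.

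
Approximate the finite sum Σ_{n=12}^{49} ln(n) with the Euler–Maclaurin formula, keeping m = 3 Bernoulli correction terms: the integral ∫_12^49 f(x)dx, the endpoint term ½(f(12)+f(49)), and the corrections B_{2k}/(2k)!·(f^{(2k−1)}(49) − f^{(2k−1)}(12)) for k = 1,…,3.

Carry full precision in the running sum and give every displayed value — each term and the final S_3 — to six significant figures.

Integral: ∫_12^49 ln(x) dx = 123.880.
Boundary: ½(f(12) + f(49)) = ½(2.48491 + 3.89182) = 3.18836.
Integral + boundary = 127.069.
Order-1 term: 1/12 · (0.0204082 − 0.0833333) = -0.00524376.
Running total after k=1: 127.063.
Order-2 term: −1/720 · (1.69997e-05 − 0.00115741) = 1.58390e-06.
Running total after k=2: 127.063.
Order-3 term: 1/30240 · (8.49632e-08 − 9.64506e-05) = -3.18669e-09.

S_3 ≈ 127.063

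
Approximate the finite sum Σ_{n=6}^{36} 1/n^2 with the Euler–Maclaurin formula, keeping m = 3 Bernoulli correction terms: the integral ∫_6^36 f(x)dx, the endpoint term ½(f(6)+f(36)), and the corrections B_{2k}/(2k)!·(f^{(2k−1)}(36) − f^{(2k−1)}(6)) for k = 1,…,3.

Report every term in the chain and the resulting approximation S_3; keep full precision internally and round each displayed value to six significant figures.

S_3 ≈ 0.153927

Integral: ∫_6^36 1/x^2 dx = 0.138889.
Endpoint term: (f(6) + f(36))/2 = (0.0277778 + 0.000771605)/2 = 0.0142747.
Integral + boundary = 0.153164.
k=1: B_{2}/(2)! × [f^{(1)}(36) − f^{(1)}(6)] = 1/12 × (-4.28669e-05 − (-0.00925926)) = 0.000768033.
After k=1: 0.153932.
k=2: B_{4}/(4)! × [f^{(3)}(36) − f^{(3)}(6)] = −1/720 × (-3.96916e-07 − (-0.00308642)) = -4.28614e-06.
After k=2: 0.153927.
k=3: B_{6}/(6)! × [f^{(5)}(36) − f^{(5)}(6)] = 1/30240 × (-9.18787e-09 − (-0.00257202)) = 8.50532e-08.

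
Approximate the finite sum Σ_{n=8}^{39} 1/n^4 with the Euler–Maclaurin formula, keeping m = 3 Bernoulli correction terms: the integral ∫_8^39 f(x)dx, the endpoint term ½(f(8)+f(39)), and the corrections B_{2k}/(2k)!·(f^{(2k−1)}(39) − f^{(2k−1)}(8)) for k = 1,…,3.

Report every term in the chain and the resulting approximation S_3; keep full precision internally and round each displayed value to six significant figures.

S_3 ≈ 0.000777800

∫_8^39 1/x^4 dx evaluates to 0.000645422.
½[f(8) + f(39)] = ½[0.000244141 + 4.32257e-07] = 0.000122286.
Integral + boundary = 0.000767709.
Correction k=1: B_{2}/2! · (f^{(1)}(39) − f^{(1)}(8)) = 1/12 · (-4.43340e-08 − (-0.000122070)) = 1.01688e-05.
After k=1: 0.000777878.
Correction k=2: B_{4}/4! · (f^{(3)}(39) − f^{(3)}(8)) = −1/720 · (-8.74438e-10 − (-5.72205e-05)) = -7.94716e-08.
After k=2: 0.000777798.
Correction k=3: B_{6}/6! · (f^{(5)}(39) − f^{(5)}(8)) = 1/30240 · (-3.21950e-11 − (-5.00679e-05)) = 1.65568e-09.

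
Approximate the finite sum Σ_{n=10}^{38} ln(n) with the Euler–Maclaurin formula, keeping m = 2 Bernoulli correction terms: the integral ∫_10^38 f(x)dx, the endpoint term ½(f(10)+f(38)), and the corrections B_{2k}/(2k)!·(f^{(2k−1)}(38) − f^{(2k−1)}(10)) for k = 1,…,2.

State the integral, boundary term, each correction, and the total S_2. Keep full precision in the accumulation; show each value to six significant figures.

∫_10^38 ln(x) dx evaluates to 87.2024.
½[f(10) + f(38)] = ½[2.30259 + 3.63759] = 2.97009.
So far: 90.1725.
Correction k=1: B_{2}/2! · (f^{(1)}(38) − f^{(1)}(10)) = 1/12 · (0.0263158 − 0.100000) = -0.00614035.
After k=1: 90.1664.
Correction k=2: B_{4}/4! · (f^{(3)}(38) − f^{(3)}(10)) = −1/720 · (3.64485e-05 − 0.00200000) = 2.72715e-06.

S_2 ≈ 90.1664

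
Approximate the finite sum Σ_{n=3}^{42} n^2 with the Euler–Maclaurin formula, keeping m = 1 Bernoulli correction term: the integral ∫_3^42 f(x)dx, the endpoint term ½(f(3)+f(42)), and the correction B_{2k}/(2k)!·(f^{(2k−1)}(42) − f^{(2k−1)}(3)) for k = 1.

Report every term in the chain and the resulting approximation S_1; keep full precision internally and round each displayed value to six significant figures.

∫_3^42 x^2 dx evaluates to 24687.0.
½[f(3) + f(42)] = ½[9.00000 + 1764.00] = 886.500.
So far: 25573.5.
Order-1 term: 1/12 · (84.0000 − 6.00000) = 6.50000.

S_1 ≈ 25580.0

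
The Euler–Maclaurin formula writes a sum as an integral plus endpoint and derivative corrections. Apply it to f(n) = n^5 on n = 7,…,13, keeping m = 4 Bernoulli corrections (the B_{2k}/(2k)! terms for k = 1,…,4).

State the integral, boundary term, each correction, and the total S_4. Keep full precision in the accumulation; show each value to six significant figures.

Integral: ∫_7^13 x^5 dx = 784860.
Boundary: ½(f(7) + f(13)) = ½(16807.0 + 371293) = 194050.
Integral + boundary = 978910.
k=1: B_{2}/(2)! × [f^{(1)}(13) − f^{(1)}(7)] = 1/12 × (142805 − 12005.0) = 10900.0.
After k=1: 989810.
k=2: B_{4}/(4)! × [f^{(3)}(13) − f^{(3)}(7)] = −1/720 × (10140.0 − 2940.00) = -10.0000.
After k=2: 989800.
k=3: B_{6}/(6)! × [f^{(5)}(13) − f^{(5)}(7)] = 1/30240 × (120.000 − 120.000) = 0.00000.
After k=3: 989800.
k=4: B_{8}/(8)! × [f^{(7)}(13) − f^{(7)}(7)] = −1/1209600 × (0.00000 − 0.00000) = 0.00000.

S_4 ≈ 989800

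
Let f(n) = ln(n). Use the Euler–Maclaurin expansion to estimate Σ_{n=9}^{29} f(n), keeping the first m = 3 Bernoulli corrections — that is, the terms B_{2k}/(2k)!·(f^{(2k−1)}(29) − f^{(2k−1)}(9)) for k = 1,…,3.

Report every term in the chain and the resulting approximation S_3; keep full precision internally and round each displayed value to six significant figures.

The integral term ∫_9^29 ln(x) dx = 57.8766.
Endpoint term: (f(9) + f(29))/2 = (2.19722 + 3.36730)/2 = 2.78226.
So far: 60.6588.
Correction k=1: B_{2}/2! · (f^{(1)}(29) − f^{(1)}(9)) = 1/12 · (0.0344828 − 0.111111) = -0.00638570.
Partial sum through k=1: 60.6524.
Correction k=2: B_{4}/4! · (f^{(3)}(29) − f^{(3)}(9)) = −1/720 · (8.20042e-05 − 0.00274348) = 3.69650e-06.
Partial sum through k=2: 60.6524.
Correction k=3: B_{6}/6! · (f^{(5)}(29) − f^{(5)}(9)) = 1/30240 · (1.17010e-06 − 0.000406442) = -1.34019e-08.

S_3 ≈ 60.6524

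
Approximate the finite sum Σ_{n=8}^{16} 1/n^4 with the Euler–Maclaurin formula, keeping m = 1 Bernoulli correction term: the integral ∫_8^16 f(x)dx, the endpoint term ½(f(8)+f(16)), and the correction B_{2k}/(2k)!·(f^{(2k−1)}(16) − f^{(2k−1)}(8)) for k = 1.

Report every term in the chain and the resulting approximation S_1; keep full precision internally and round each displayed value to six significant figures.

∫_8^16 1/x^4 dx evaluates to 0.000569661.
½[f(8) + f(16)] = ½[0.000244141 + 1.52588e-05] = 0.000129700.
Integral + boundary = 0.000699361.
Correction k=1: B_{2}/2! · (f^{(1)}(16) − f^{(1)}(8)) = 1/12 · (-3.81470e-06 − (-0.000122070)) = 9.85463e-06.

S_1 ≈ 0.000709216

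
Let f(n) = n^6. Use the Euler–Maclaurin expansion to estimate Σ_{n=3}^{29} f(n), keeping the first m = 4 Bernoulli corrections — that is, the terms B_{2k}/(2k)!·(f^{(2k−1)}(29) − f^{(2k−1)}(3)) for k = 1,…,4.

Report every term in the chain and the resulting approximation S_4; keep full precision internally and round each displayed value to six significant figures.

S_4 ≈ 2.77193e+09

∫_3^29 x^6 dx evaluates to 2.46427e+09.
½[f(3) + f(29)] = ½[729.000 + 5.94823e+08] = 2.97412e+08.
Running total after boundary: 2.76168e+09.
k=1: B_{2}/(2)! × [f^{(1)}(29) − f^{(1)}(3)] = 1/12 × (1.23067e+08 − 1458.00) = 1.02555e+07.
Running total after k=1: 2.77194e+09.
k=2: B_{4}/(4)! × [f^{(3)}(29) − f^{(3)}(3)] = −1/720 × (2.92668e+06 − 3240.00) = -4060.33.
Running total after k=2: 2.77193e+09.
k=3: B_{6}/(6)! × [f^{(5)}(29) − f^{(5)}(3)] = 1/30240 × (20880.0 − 2160.00) = 0.619048.
Running total after k=3: 2.77193e+09.
k=4: B_{8}/(8)! × [f^{(7)}(29) − f^{(7)}(3)] = −1/1209600 × (0.00000 − 0.00000) = 0.00000.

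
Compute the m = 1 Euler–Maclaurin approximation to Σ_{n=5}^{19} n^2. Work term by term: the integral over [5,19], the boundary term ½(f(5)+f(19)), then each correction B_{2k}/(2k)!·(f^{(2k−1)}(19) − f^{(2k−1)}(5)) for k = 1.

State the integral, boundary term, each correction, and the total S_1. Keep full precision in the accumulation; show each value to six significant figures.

Integral: ∫_5^19 x^2 dx = 2244.67.
½[f(5) + f(19)] = ½[25.0000 + 361.000] = 193.000.
So far: 2437.67.
Order-1 term: 1/12 · (38.0000 − 10.0000) = 2.33333.

S_1 ≈ 2440.00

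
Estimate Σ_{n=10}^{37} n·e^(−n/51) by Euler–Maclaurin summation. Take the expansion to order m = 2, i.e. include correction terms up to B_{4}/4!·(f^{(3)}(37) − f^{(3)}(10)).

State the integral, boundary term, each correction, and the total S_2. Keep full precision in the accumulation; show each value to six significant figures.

The integral term ∫_10^37 x·e^(−x/51) dx = 384.496.
½[f(10) + f(37)] = ½[8.21948 + 17.9112] = 13.0654.
Integral + boundary = 397.561.
k=1: B_{2}/(2)! × [f^{(1)}(37) − f^{(1)}(10)] = 1/12 × (0.132887 − 0.660782) = -0.0439912.
Partial sum through k=1: 397.517.
k=2: B_{4}/(4)! × [f^{(3)}(37) − f^{(3)}(10)] = −1/720 × (0.000423322 − 0.000886073) = 6.42710e-07.

S_2 ≈ 397.517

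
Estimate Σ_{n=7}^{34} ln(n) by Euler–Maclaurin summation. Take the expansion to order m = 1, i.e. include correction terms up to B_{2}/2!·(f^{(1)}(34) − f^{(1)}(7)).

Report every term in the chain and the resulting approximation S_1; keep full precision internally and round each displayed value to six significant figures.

S_1 ≈ 82.0016

The integral term ∫_7^34 ln(x) dx = 79.2749.
½[f(7) + f(34)] = ½[1.94591 + 3.52636] = 2.73614.
Running total after boundary: 82.0110.
k=1: B_{2}/(2)! × [f^{(1)}(34) − f^{(1)}(7)] = 1/12 × (0.0294118 − 0.142857) = -0.00945378.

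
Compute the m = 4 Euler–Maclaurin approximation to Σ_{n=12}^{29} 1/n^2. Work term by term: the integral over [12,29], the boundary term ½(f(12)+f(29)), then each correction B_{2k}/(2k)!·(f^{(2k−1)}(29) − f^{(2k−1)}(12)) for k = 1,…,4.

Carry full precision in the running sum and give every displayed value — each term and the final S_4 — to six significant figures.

Integral: ∫_12^29 1/x^2 dx = 0.0488506.
Boundary: ½(f(12) + f(29)) = ½(0.00694444 + 0.00118906) = 0.00406675.
So far: 0.0529173.
Correction k=1: B_{2}/2! · (f^{(1)}(29) − f^{(1)}(12)) = 1/12 · (-8.20042e-05 − (-0.00115741)) = 8.96169e-05.
After k=1: 0.0530069.
Correction k=2: B_{4}/4! · (f^{(3)}(29) − f^{(3)}(12)) = −1/720 · (-1.17010e-06 − (-9.64506e-05)) = -1.32334e-07.
After k=2: 0.0530068.
Correction k=3: B_{6}/6! · (f^{(5)}(29) − f^{(5)}(12)) = 1/30240 · (-4.17394e-08 − (-2.00939e-05)) = 6.63100e-10.
After k=3: 0.0530068.
Correction k=4: B_{8}/8! · (f^{(7)}(29) − f^{(7)}(12)) = −1/1209600 · (-2.77932e-09 − (-7.81429e-06)) = -6.45793e-12.

S_4 ≈ 0.0530068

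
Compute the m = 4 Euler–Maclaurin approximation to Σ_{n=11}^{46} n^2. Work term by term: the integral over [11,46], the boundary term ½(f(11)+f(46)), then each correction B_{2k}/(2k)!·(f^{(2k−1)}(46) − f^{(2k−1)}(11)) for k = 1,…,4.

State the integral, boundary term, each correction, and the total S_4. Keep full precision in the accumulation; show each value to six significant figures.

S_4 ≈ 33126.0

The integral term ∫_11^46 x^2 dx = 32001.7.
Boundary: ½(f(11) + f(46)) = ½(121.000 + 2116.00) = 1118.50.
So far: 33120.2.
k=1: B_{2}/(2)! × [f^{(1)}(46) − f^{(1)}(11)] = 1/12 × (92.0000 − 22.0000) = 5.83333.
Partial sum through k=1: 33126.0.
k=2: B_{4}/(4)! × [f^{(3)}(46) − f^{(3)}(11)] = −1/720 × (0.00000 − 0.00000) = 0.00000.
Partial sum through k=2: 33126.0.
k=3: B_{6}/(6)! × [f^{(5)}(46) − f^{(5)}(11)] = 1/30240 × (0.00000 − 0.00000) = 0.00000.
Partial sum through k=3: 33126.0.
k=4: B_{8}/(8)! × [f^{(7)}(46) − f^{(7)}(11)] = −1/1209600 × (0.00000 − 0.00000) = 0.00000.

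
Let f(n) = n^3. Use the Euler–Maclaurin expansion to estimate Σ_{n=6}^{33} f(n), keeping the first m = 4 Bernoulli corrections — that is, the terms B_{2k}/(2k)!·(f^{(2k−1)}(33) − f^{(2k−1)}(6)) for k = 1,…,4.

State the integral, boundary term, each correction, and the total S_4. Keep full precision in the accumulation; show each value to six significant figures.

Integral: ∫_6^33 x^3 dx = 296156.
Endpoint term: (f(6) + f(33))/2 = (216.000 + 35937.0)/2 = 18076.5.
Integral + boundary = 314233.
Order-1 term: 1/12 · (3267.00 − 108.000) = 263.250.
Partial sum through k=1: 314496.
Order-2 term: −1/720 · (6.00000 − 6.00000) = 0.00000.
Partial sum through k=2: 314496.
Order-3 term: 1/30240 · (0.00000 − 0.00000) = 0.00000.
Partial sum through k=3: 314496.
Order-4 term: −1/1209600 · (0.00000 − 0.00000) = 0.00000.

S_4 ≈ 314496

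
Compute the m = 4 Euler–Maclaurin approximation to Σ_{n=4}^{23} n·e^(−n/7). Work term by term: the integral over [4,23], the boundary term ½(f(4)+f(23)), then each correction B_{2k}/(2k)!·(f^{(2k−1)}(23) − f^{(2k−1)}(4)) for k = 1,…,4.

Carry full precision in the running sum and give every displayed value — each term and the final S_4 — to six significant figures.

The integral term ∫_4^23 x·e^(−x/7) dx = 35.6264.
Endpoint term: (f(4) + f(23))/2 = (2.25887 + 0.860519)/2 = 1.55970.
Running total after boundary: 37.1861.
k=1: B_{2}/(2)! × [f^{(1)}(23) − f^{(1)}(4)] = 1/12 × (-0.0855174 − 0.242022) = -0.0272950.
Running total after k=1: 37.1588.
k=2: B_{4}/(4)! × [f^{(3)}(23) − f^{(3)}(4)] = −1/720 × (-0.000218157 − 0.0279889) = 3.91765e-05.
Running total after k=2: 37.1588.
k=3: B_{6}/(6)! × [f^{(5)}(23) − f^{(5)}(4)] = 1/30240 × (2.67130e-05 − 0.00104161) = -3.35613e-08.
Running total after k=3: 37.1588.
k=4: B_{8}/(8)! × [f^{(7)}(23) − f^{(7)}(4)] = −1/1209600 × (1.18119e-06 − 3.08573e-05) = 2.45338e-11.

S_4 ≈ 37.1588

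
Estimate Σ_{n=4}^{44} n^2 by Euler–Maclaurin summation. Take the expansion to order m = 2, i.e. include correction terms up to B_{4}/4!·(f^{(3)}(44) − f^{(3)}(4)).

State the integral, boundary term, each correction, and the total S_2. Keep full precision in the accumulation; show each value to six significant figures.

S_2 ≈ 29356.0

∫_4^44 x^2 dx evaluates to 28373.3.
Endpoint term: (f(4) + f(44))/2 = (16.0000 + 1936.00)/2 = 976.000.
Integral + boundary = 29349.3.
k=1: B_{2}/(2)! × [f^{(1)}(44) − f^{(1)}(4)] = 1/12 × (88.0000 − 8.00000) = 6.66667.
Running total after k=1: 29356.0.
k=2: B_{4}/(4)! × [f^{(3)}(44) − f^{(3)}(4)] = −1/720 × (0.00000 − 0.00000) = 0.00000.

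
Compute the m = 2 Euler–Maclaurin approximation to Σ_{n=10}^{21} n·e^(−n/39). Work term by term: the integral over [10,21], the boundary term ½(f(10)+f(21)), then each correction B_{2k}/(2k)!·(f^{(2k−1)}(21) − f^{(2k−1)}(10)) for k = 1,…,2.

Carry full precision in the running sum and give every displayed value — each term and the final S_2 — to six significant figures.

S_2 ≈ 123.020

Integral: ∫_10^21 x·e^(−x/39) dx = 113.048.
Boundary: ½(f(10) + f(21)) = ½(7.73824 + 12.2566) = 9.99740.
So far: 123.045.
k=1: B_{2}/(2)! × [f^{(1)}(21) − f^{(1)}(10)] = 1/12 × (0.269375 − 0.575408) = -0.0255028.
Partial sum through k=1: 123.020.
k=2: B_{4}/(4)! × [f^{(3)}(21) − f^{(3)}(10)] = −1/720 × (0.000944553 − 0.00139583) = 6.26772e-07.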